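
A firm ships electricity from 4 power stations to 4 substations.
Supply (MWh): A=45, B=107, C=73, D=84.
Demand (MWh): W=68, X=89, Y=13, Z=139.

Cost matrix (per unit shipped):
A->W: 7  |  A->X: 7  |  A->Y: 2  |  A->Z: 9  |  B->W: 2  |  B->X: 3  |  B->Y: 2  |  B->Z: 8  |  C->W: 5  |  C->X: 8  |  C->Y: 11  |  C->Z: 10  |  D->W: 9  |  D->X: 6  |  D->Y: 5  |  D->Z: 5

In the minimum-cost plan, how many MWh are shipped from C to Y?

0

Solving gives:
  A->Y: 13 × 2 = 26
  A->Z: 32 × 9 = 288
  B->W: 18 × 2 = 36
  B->X: 89 × 3 = 267
  C->W: 50 × 5 = 250
  C->Z: 23 × 10 = 230
  D->Z: 84 × 5 = 420
Total cost = 1517.
The route C→Y is not used.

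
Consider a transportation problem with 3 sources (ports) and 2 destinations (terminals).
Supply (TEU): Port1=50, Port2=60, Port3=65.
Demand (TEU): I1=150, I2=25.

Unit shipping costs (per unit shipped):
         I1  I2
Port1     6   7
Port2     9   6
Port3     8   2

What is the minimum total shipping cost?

1210

An optimal shipping plan:
  Port1–I1: 50 × 6 = 300
  Port2–I1: 60 × 9 = 540
  Port3–I1: 40 × 8 = 320
  Port3–I2: 25 × 2 = 50
Total = 300 + 540 + 320 + 50 = 1210.
(Supply check: Port1 ships 50; Port2 ships 60; Port3 ships 65.)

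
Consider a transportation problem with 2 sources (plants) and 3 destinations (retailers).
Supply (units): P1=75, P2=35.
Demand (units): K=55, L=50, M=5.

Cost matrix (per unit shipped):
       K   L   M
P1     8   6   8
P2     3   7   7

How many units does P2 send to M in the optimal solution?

0

Solving gives:
  P1→K: 20 units
  P1→L: 50 units
  P1→M: 5 units
  P2→K: 35 units
Total cost = 605.
The route P2→M is not used.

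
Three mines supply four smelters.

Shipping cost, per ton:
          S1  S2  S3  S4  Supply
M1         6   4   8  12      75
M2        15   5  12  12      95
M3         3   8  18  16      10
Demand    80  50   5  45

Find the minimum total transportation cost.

An optimal shipping plan:
  M1→S1: 70 tons
  M1→S3: 5 tons
  M2→S2: 50 tons
  M2→S4: 45 tons
  M3→S1: 10 tons
Total cost = 1280.
(Supply check: M1 ships 75; M2 ships 95; M3 ships 10.)

1280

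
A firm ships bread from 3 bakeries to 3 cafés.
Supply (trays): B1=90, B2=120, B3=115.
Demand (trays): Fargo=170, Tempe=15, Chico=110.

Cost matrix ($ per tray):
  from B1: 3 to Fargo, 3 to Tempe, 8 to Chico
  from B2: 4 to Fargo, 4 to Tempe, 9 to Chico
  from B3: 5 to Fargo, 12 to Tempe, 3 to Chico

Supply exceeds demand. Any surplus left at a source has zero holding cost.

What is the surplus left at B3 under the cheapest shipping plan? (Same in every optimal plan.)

5

Minimum-cost shipments:
  B1→Fargo: 75 trays
  B1→Tempe: 15 trays
  B2→Fargo: 95 trays
  B3→Chico: 110 trays
Total cost = $980.
B3 ships 110 of its 115, leaving 5.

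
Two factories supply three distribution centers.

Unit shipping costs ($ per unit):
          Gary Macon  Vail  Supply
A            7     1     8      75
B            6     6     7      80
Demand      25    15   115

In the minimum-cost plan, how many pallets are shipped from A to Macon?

15

Solving gives:
  A to Gary: 25 × $7 = $175
  A to Macon: 15 × $1 = $15
  A to Vail: 35 × $8 = $280
  B to Vail: 80 × $7 = $560
Total cost = $1030.
So A→Macon carries 15 pallets.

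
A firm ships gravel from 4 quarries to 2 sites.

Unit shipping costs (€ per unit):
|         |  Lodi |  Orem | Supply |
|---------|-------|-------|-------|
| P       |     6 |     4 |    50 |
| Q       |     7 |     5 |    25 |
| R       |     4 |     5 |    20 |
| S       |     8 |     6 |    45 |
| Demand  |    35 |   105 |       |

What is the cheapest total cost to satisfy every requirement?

705

One minimum-cost allocation:
  P to Lodi: 15 × €6 = €90
  P to Orem: 35 × €4 = €140
  Q to Orem: 25 × €5 = €125
  R to Lodi: 20 × €4 = €80
  S to Orem: 45 × €6 = €270
Total = 90 + 140 + 125 + 80 + 270 = €705.
(Supply check: P ships 50; Q ships 25; R ships 20; S ships 45.)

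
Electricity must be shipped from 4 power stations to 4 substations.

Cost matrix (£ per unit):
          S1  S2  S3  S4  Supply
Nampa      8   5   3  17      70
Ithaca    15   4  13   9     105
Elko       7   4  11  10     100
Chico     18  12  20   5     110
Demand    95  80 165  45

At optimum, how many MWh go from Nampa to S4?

Optimal shipments:
  Nampa–S3: 70 × £3 = £210
  Ithaca–S2: 80 × £4 = £320
  Ithaca–S3: 25 × £13 = £325
  Elko–S1: 95 × £7 = £665
  Elko–S3: 5 × £11 = £55
  Chico–S3: 65 × £20 = £1300
  Chico–S4: 45 × £5 = £225
Total cost = £3100.
The route Nampa→S4 is not used.

0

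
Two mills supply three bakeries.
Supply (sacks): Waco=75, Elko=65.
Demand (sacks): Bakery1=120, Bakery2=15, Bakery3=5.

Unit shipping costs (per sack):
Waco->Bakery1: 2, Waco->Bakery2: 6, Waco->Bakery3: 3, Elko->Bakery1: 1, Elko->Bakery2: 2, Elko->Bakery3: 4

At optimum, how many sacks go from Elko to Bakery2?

Solving gives:
  Waco–Bakery1: 70 × 2 = 140
  Waco–Bakery3: 5 × 3 = 15
  Elko–Bakery1: 50 × 1 = 50
  Elko–Bakery2: 15 × 2 = 30
Total cost = 235.
So Elko→Bakery2 carries 15 sacks.

15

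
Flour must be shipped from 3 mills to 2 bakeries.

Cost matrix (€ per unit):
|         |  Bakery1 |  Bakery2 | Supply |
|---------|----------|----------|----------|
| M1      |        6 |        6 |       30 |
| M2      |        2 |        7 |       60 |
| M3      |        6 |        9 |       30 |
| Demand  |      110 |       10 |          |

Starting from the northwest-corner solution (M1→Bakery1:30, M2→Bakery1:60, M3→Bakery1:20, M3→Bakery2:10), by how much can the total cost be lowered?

Current plan cost = 30·6 + 60·2 + 20·6 + 10·9 = €510.
Optimal plan:
  M1->Bakery1: 20 sacks
  M1->Bakery2: 10 sacks
  M2->Bakery1: 60 sacks
  M3->Bakery1: 30 sacks
Optimal cost = €480.
Saving = 510 − 480 = €30.

30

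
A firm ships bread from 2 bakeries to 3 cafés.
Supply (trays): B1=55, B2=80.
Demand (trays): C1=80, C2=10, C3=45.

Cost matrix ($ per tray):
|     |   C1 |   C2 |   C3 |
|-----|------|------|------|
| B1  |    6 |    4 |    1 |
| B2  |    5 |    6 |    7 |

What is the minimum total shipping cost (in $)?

485

A cheapest plan:
  B1–C2: 10 trays
  B1–C3: 45 trays
  B2–C1: 80 trays
Total cost = $485.
(Supply check: B1 ships 55; B2 ships 80.)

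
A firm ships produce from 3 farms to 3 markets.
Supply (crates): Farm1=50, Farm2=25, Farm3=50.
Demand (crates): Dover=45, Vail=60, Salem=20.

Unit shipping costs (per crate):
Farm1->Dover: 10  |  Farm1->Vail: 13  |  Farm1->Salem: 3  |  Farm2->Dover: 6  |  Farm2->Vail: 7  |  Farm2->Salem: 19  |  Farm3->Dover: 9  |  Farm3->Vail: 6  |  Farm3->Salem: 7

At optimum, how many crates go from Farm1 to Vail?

Optimal shipments:
  Farm1 to Dover: 30 crates
  Farm1 to Salem: 20 crates
  Farm2 to Dover: 15 crates
  Farm2 to Vail: 10 crates
  Farm3 to Vail: 50 crates
Total cost = 820.
The route Farm1→Vail is not used.

0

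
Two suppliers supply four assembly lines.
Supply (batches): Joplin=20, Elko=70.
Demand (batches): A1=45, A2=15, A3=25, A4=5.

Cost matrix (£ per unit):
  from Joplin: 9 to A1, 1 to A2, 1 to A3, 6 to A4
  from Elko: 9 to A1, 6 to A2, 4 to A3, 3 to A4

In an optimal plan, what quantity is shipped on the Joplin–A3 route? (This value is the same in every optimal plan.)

5

Optimal shipments:
  Joplin–A2: 15 batches
  Joplin–A3: 5 batches
  Elko–A1: 45 batches
  Elko–A3: 20 batches
  Elko–A4: 5 batches
Total cost = £520.
So Joplin→A3 carries 5 batches.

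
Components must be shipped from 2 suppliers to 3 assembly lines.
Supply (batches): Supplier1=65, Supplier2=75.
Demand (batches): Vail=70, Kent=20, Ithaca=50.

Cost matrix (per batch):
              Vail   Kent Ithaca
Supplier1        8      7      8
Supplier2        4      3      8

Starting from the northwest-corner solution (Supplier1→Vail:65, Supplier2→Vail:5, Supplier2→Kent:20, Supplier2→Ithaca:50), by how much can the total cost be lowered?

Current plan cost = 65·8 + 5·4 + 20·3 + 50·8 = 1000.
Optimal plan:
  Supplier1→Vail: 15 × 8 = 120
  Supplier1→Ithaca: 50 × 8 = 400
  Supplier2→Vail: 55 × 4 = 220
  Supplier2→Kent: 20 × 3 = 60
Optimal cost = 800.
Saving = 1000 − 800 = 200.

200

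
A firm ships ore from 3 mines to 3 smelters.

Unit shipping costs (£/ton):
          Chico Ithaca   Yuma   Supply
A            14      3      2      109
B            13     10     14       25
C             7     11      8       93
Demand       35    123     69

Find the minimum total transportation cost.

One minimum-cost allocation:
  A–Ithaca: 98 × £3 = £294
  A–Yuma: 11 × £2 = £22
  B–Ithaca: 25 × £10 = £250
  C–Chico: 35 × £7 = £245
  C–Yuma: 58 × £8 = £464
Total = 294 + 22 + 250 + 245 + 464 = £1275.

1275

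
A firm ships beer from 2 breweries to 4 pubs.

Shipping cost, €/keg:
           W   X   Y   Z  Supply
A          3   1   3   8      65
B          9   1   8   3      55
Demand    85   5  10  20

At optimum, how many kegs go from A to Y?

0

Optimal shipments:
  A to W: 65 × €3 = €195
  B to W: 20 × €9 = €180
  B to X: 5 × €1 = €5
  B to Y: 10 × €8 = €80
  B to Z: 20 × €3 = €60
Total cost = €520.
The route A→Y is not used.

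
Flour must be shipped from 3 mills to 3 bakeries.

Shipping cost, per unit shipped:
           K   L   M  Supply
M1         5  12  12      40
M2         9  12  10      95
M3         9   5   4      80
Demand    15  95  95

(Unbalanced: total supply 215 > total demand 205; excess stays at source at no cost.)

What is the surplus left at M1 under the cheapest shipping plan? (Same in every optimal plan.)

10

An optimal plan:
  M1→K: 15 × 5 = 75
  M1→L: 15 × 12 = 180
  M2→M: 95 × 10 = 950
  M3→L: 80 × 5 = 400
Total cost = 1605.
M1 ships 30 of its 40, leaving 10.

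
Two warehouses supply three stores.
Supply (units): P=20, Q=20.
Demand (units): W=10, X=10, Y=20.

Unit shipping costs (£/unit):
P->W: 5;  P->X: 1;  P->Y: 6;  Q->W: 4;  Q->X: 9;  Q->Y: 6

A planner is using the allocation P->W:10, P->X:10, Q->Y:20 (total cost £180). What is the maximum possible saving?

Current plan cost = 10·5 + 10·1 + 20·6 = £180.
Optimal plan:
  P–X: 10 × £1 = £10
  P–Y: 10 × £6 = £60
  Q–W: 10 × £4 = £40
  Q–Y: 10 × £6 = £60
Optimal cost = £170.
Saving = 180 − 170 = £10.

10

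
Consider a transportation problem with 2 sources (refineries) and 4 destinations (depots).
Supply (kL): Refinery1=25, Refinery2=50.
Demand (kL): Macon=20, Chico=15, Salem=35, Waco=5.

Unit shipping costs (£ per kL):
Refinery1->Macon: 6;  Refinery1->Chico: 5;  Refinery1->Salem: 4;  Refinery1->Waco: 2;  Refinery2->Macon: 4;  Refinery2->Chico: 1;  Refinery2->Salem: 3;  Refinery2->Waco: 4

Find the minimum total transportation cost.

One minimum-cost allocation:
  Refinery1→Salem: 20 × £4 = £80
  Refinery1→Waco: 5 × £2 = £10
  Refinery2→Macon: 20 × £4 = £80
  Refinery2→Chico: 15 × £1 = £15
  Refinery2→Salem: 15 × £3 = £45
Total = 80 + 10 + 80 + 15 + 45 = £230.

230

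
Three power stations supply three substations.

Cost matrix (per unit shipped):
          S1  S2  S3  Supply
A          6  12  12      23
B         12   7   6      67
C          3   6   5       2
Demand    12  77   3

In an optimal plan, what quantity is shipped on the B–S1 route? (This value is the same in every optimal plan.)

The minimum-cost plan:
  A–S1: 12 × 6 = 72
  A–S2: 11 × 12 = 132
  B–S2: 64 × 7 = 448
  B–S3: 3 × 6 = 18
  C–S2: 2 × 6 = 12
Total cost = 682.
The route B→S1 is not used.

0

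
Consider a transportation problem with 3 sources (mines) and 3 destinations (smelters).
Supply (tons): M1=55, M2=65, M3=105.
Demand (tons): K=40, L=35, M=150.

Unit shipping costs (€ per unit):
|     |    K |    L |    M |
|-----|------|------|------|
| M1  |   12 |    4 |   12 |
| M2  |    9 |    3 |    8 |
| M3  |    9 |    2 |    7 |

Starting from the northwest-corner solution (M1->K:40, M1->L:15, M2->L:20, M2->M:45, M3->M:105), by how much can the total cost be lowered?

40

Current plan cost = 40·12 + 15·4 + 20·3 + 45·8 + 105·7 = €1695.
Optimal plan:
  M1–K: 20 × €12 = €240
  M1–L: 35 × €4 = €140
  M2–K: 20 × €9 = €180
  M2–M: 45 × €8 = €360
  M3–M: 105 × €7 = €735
Optimal cost = €1655.
Saving = 1695 − 1655 = €40.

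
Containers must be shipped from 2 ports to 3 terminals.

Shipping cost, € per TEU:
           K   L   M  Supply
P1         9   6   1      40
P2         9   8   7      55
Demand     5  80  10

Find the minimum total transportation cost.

One minimum-cost allocation:
  P1->L: 30 TEU
  P1->M: 10 TEU
  P2->K: 5 TEU
  P2->L: 50 TEU
Total cost = €635.

635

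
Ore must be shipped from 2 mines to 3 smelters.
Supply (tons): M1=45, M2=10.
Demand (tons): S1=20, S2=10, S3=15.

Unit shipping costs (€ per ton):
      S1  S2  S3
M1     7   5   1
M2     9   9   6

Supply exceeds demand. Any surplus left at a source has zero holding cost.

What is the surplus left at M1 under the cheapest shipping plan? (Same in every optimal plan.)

0

Minimum-cost shipments:
  M1→S1: 20 × €7 = €140
  M1→S2: 10 × €5 = €50
  M1→S3: 15 × €1 = €15
Total cost = €205.
M1 ships 45 of its 45, leaving 0.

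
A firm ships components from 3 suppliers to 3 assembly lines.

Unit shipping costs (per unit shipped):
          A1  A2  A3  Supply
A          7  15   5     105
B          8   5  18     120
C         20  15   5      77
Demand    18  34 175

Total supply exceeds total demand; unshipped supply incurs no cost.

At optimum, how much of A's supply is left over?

An optimal plan:
  A→A1: 7 batches
  A→A3: 98 batches
  B→A1: 11 batches
  B→A2: 34 batches
  C→A3: 77 batches
Total cost = 1182.
A ships 105 of its 105, leaving 0.

0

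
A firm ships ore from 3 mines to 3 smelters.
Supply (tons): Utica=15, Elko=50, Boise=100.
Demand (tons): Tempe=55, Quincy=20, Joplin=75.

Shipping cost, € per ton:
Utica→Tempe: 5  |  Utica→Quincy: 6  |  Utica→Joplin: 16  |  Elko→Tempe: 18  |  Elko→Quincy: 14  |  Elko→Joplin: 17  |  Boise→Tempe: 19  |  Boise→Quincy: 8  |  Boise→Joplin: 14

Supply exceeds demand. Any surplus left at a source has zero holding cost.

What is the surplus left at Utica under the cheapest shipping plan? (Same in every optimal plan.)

0

Minimum-cost shipments:
  Utica–Tempe: 15 tons
  Elko–Tempe: 40 tons
  Boise–Quincy: 20 tons
  Boise–Joplin: 75 tons
Total cost = €2005.
Utica ships 15 of its 15, leaving 0.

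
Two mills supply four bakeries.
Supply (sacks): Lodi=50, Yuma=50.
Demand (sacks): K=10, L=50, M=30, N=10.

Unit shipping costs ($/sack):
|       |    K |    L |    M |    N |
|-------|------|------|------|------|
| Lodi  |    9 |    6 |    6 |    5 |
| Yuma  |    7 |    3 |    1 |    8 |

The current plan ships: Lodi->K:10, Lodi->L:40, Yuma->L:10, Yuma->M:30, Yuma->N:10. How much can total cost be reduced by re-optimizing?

Current plan cost = 10·9 + 40·6 + 10·3 + 30·1 + 10·8 = $470.
Optimal plan:
  Lodi->K: 10 × $9 = $90
  Lodi->L: 30 × $6 = $180
  Lodi->N: 10 × $5 = $50
  Yuma->L: 20 × $3 = $60
  Yuma->M: 30 × $1 = $30
Optimal cost = $410.
Saving = 470 − 410 = $60.

60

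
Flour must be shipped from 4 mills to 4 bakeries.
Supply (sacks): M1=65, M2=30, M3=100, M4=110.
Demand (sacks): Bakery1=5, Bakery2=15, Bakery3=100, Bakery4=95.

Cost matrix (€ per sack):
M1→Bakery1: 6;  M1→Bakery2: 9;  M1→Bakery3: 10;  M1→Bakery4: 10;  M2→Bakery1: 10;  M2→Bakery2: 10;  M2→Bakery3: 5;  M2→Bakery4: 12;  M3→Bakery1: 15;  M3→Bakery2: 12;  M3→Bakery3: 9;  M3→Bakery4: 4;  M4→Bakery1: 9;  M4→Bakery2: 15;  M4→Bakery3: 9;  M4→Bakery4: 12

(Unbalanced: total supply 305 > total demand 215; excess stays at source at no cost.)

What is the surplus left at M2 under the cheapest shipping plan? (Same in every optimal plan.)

0

Minimum-cost shipments:
  M1→Bakery1: 5 sacks
  M1→Bakery2: 15 sacks
  M2→Bakery3: 30 sacks
  M3→Bakery3: 5 sacks
  M3→Bakery4: 95 sacks
  M4→Bakery3: 65 sacks
Total cost = €1325.
M2 ships 30 of its 30, leaving 0.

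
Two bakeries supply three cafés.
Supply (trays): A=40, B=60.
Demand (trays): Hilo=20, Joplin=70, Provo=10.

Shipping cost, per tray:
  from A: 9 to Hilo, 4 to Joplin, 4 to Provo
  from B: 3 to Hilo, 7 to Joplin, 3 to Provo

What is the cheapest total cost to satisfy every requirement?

460

Optimal allocation:
  A to Joplin: 40 trays
  B to Hilo: 20 trays
  B to Joplin: 30 trays
  B to Provo: 10 trays
Total cost = 460.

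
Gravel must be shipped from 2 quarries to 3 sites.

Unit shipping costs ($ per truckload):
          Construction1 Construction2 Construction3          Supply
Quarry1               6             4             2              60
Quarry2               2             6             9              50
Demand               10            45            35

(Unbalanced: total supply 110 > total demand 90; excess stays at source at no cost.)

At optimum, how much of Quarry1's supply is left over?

0

Minimum-cost shipments:
  Quarry1→Construction2: 25 × $4 = $100
  Quarry1→Construction3: 35 × $2 = $70
  Quarry2→Construction1: 10 × $2 = $20
  Quarry2→Construction2: 20 × $6 = $120
Total cost = $310.
Quarry1 ships 60 of its 60, leaving 0.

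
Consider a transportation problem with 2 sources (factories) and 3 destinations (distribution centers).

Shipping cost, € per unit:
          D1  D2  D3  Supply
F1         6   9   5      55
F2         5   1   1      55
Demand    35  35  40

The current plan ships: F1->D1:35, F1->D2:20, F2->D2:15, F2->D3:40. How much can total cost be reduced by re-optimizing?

Current plan cost = 35·6 + 20·9 + 15·1 + 40·1 = €445.
Optimal plan:
  F1->D1: 35 × €6 = €210
  F1->D3: 20 × €5 = €100
  F2->D2: 35 × €1 = €35
  F2->D3: 20 × €1 = €20
Optimal cost = €365.
Saving = 445 − 365 = €80.

80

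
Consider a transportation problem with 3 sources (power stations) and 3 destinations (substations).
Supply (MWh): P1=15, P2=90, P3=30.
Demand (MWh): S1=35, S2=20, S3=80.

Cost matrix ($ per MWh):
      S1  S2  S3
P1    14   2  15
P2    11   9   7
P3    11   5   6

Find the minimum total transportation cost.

An optimal shipping plan:
  P1 to S2: 15 MWh
  P2 to S1: 35 MWh
  P2 to S3: 55 MWh
  P3 to S2: 5 MWh
  P3 to S3: 25 MWh
Total cost = $975.

975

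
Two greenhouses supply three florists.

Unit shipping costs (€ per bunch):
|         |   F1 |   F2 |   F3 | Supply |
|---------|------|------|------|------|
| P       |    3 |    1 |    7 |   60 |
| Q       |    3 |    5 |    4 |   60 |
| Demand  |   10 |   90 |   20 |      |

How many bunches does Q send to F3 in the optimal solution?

20

Optimal shipments:
  P->F2: 60 × €1 = €60
  Q->F1: 10 × €3 = €30
  Q->F2: 30 × €5 = €150
  Q->F3: 20 × €4 = €80
Total cost = €320.
So Q→F3 carries 20 bunches.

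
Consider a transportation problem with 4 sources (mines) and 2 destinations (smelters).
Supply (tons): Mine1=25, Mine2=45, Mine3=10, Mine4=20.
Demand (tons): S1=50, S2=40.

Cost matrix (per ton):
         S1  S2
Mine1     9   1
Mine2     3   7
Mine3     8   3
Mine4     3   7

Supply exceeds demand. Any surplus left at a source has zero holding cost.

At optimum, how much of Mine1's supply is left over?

0

Minimum-cost shipments:
  Mine1->S2: 25 × 1 = 25
  Mine2->S1: 40 × 3 = 120
  Mine2->S2: 5 × 7 = 35
  Mine3->S2: 10 × 3 = 30
  Mine4->S1: 10 × 3 = 30
Total cost = 240.
Mine1 ships 25 of its 25, leaving 0.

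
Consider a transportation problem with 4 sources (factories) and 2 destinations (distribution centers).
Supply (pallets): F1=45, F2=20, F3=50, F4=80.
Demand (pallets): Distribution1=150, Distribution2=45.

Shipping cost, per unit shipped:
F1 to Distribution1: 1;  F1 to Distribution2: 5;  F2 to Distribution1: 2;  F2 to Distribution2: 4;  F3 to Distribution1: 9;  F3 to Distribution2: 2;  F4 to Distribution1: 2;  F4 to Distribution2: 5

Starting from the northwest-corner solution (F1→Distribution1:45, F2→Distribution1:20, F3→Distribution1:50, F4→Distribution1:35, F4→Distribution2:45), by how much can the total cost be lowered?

450

Current plan cost = 45·1 + 20·2 + 50·9 + 35·2 + 45·5 = 830.
Optimal plan:
  F1->Distribution1: 45 pallets
  F2->Distribution1: 20 pallets
  F3->Distribution1: 5 pallets
  F3->Distribution2: 45 pallets
  F4->Distribution1: 80 pallets
Optimal cost = 380.
Saving = 830 − 380 = 450.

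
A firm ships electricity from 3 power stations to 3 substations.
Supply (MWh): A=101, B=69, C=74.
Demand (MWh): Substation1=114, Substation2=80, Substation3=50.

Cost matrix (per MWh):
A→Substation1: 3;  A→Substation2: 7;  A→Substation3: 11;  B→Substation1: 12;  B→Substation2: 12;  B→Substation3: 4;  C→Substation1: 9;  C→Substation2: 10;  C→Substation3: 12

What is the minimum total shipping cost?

An optimal shipping plan:
  A–Substation1: 101 × 3 = 303
  B–Substation2: 19 × 12 = 228
  B–Substation3: 50 × 4 = 200
  C–Substation1: 13 × 9 = 117
  C–Substation2: 61 × 10 = 610
Total = 303 + 228 + 200 + 117 + 610 = 1458.

1458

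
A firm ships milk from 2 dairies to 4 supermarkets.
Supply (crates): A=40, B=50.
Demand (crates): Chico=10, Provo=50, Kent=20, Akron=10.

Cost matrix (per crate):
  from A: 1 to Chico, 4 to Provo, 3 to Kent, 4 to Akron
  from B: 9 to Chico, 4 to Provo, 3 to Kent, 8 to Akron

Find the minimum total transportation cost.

An optimal shipping plan:
  A→Chico: 10 × 1 = 10
  A→Kent: 20 × 3 = 60
  A→Akron: 10 × 4 = 40
  B→Provo: 50 × 4 = 200
Total = 10 + 60 + 40 + 200 = 310.
(Supply check: A ships 40; B ships 50.)

310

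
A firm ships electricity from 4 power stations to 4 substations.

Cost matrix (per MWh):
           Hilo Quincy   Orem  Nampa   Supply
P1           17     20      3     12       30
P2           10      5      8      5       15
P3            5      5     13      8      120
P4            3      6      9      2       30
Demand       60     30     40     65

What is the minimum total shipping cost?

945

One minimum-cost allocation:
  P1–Orem: 30 × 3 = 90
  P2–Orem: 10 × 8 = 80
  P2–Nampa: 5 × 5 = 25
  P3–Hilo: 60 × 5 = 300
  P3–Quincy: 30 × 5 = 150
  P3–Nampa: 30 × 8 = 240
  P4–Nampa: 30 × 2 = 60
Total = 90 + 80 + 25 + 300 + 150 + 240 + 60 = 945.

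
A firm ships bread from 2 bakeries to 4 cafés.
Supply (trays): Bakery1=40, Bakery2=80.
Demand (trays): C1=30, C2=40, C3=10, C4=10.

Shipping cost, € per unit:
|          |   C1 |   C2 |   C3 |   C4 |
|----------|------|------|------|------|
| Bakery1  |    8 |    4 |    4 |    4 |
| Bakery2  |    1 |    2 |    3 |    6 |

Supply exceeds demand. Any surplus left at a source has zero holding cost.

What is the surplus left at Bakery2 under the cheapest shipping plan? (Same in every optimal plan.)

An optimal plan:
  Bakery1–C4: 10 × €4 = €40
  Bakery2–C1: 30 × €1 = €30
  Bakery2–C2: 40 × €2 = €80
  Bakery2–C3: 10 × €3 = €30
Total cost = €180.
Bakery2 ships 80 of its 80, leaving 0.

0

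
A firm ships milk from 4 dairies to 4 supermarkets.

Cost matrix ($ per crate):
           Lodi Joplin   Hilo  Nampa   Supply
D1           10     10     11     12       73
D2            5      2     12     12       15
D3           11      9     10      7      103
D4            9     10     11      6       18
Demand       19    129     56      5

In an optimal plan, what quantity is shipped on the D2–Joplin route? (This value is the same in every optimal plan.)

15

Optimal shipments:
  D1 to Lodi: 6 crates
  D1 to Joplin: 67 crates
  D2 to Joplin: 15 crates
  D3 to Joplin: 47 crates
  D3 to Hilo: 56 crates
  D4 to Lodi: 13 crates
  D4 to Nampa: 5 crates
Total cost = $1890.
So D2→Joplin carries 15 crates.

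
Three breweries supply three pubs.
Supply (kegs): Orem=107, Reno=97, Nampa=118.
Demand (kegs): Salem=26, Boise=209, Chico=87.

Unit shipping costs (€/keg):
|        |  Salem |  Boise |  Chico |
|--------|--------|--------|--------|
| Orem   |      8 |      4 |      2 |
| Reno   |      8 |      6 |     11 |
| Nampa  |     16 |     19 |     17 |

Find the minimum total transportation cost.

3000

An optimal shipping plan:
  Orem to Boise: 20 kegs
  Orem to Chico: 87 kegs
  Reno to Boise: 97 kegs
  Nampa to Salem: 26 kegs
  Nampa to Boise: 92 kegs
Total cost = €3000.
(Supply check: Orem ships 107; Reno ships 97; Nampa ships 118.)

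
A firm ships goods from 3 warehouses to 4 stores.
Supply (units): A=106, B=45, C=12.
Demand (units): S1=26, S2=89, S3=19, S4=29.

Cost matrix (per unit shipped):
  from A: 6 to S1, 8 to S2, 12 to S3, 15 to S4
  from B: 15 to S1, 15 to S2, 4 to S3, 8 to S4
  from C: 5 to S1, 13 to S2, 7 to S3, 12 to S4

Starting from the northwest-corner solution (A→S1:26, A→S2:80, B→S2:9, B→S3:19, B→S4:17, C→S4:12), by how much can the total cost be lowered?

Current plan cost = 26·6 + 80·8 + 9·15 + 19·4 + 17·8 + 12·12 = 1287.
Optimal plan:
  A→S1: 17 × 6 = 102
  A→S2: 89 × 8 = 712
  B→S3: 16 × 4 = 64
  B→S4: 29 × 8 = 232
  C→S1: 9 × 5 = 45
  C→S3: 3 × 7 = 21
Optimal cost = 1176.
Saving = 1287 − 1176 = 111.

111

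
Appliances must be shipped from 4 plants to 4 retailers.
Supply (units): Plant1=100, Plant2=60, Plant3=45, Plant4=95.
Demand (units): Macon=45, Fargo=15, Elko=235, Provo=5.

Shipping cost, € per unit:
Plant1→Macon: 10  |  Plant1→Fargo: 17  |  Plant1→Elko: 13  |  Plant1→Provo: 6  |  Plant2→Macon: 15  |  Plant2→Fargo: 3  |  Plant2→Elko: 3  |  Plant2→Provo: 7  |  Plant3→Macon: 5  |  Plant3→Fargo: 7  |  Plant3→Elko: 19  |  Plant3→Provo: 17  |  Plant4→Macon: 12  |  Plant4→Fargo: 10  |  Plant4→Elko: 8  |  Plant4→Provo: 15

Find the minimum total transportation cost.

2415

Optimal allocation:
  Plant1–Macon: 15 units
  Plant1–Elko: 80 units
  Plant1–Provo: 5 units
  Plant2–Elko: 60 units
  Plant3–Macon: 30 units
  Plant3–Fargo: 15 units
  Plant4–Elko: 95 units
Total cost = €2415.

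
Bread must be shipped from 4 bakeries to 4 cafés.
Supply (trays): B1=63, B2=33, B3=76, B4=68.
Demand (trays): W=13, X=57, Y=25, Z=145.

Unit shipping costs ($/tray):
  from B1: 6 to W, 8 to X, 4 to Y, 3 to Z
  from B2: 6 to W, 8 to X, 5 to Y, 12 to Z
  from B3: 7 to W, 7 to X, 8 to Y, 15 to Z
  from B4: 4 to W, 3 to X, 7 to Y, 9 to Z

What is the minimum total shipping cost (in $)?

An optimal shipping plan:
  B1→Z: 63 trays
  B2→Y: 19 trays
  B2→Z: 14 trays
  B3→W: 13 trays
  B3→X: 57 trays
  B3→Y: 6 trays
  B4→Z: 68 trays
Total cost = $1602.
(Supply check: B1 ships 63; B2 ships 33; B3 ships 76; B4 ships 68.)

1602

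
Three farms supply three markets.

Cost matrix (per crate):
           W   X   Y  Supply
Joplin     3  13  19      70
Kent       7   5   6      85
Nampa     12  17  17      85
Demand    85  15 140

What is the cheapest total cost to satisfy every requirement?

2075

An optimal shipping plan:
  Joplin→W: 70 × 3 = 210
  Kent→X: 15 × 5 = 75
  Kent→Y: 70 × 6 = 420
  Nampa→W: 15 × 12 = 180
  Nampa→Y: 70 × 17 = 1190
Total = 210 + 75 + 420 + 180 + 1190 = 2075.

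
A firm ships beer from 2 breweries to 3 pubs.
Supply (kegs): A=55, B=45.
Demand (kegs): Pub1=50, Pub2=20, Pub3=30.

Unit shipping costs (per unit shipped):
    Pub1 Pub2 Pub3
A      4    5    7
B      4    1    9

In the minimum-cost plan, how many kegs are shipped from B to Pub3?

The minimum-cost plan:
  A->Pub1: 25 × 4 = 100
  A->Pub3: 30 × 7 = 210
  B->Pub1: 25 × 4 = 100
  B->Pub2: 20 × 1 = 20
Total cost = 430.
The route B→Pub3 is not used.

0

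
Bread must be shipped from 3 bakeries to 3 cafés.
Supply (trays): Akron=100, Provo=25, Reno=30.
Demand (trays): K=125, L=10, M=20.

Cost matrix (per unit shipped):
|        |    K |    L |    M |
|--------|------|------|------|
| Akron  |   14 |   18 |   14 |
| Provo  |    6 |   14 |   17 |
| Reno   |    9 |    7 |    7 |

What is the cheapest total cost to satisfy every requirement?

1760

One minimum-cost allocation:
  Akron–K: 100 × 14 = 1400
  Provo–K: 25 × 6 = 150
  Reno–L: 10 × 7 = 70
  Reno–M: 20 × 7 = 140
Total = 1400 + 150 + 70 + 140 = 1760.
(Supply check: Akron ships 100; Provo ships 25; Reno ships 30.)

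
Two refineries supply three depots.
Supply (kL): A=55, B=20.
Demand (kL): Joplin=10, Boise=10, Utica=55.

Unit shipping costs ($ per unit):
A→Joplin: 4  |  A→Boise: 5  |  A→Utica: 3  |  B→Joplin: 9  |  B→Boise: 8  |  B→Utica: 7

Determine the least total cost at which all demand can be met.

One minimum-cost allocation:
  A→Joplin: 10 × $4 = $40
  A→Utica: 45 × $3 = $135
  B→Boise: 10 × $8 = $80
  B→Utica: 10 × $7 = $70
Total = 40 + 135 + 80 + 70 = $325.

325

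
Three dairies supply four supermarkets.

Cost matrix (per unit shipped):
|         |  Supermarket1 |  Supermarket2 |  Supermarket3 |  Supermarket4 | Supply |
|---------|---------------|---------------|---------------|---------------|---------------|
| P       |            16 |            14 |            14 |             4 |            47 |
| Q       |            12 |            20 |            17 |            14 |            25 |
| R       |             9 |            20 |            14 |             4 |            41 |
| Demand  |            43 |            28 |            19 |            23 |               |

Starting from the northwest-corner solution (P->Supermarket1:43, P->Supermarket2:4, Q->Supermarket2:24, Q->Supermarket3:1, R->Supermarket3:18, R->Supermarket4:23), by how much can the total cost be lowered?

373

Current plan cost = 43·16 + 4·14 + 24·20 + 1·17 + 18·14 + 23·4 = 1585.
Optimal plan:
  P->Supermarket2: 28 × 14 = 392
  P->Supermarket4: 19 × 4 = 76
  Q->Supermarket1: 25 × 12 = 300
  R->Supermarket1: 18 × 9 = 162
  R->Supermarket3: 19 × 14 = 266
  R->Supermarket4: 4 × 4 = 16
Optimal cost = 1212.
Saving = 1585 − 1212 = 373.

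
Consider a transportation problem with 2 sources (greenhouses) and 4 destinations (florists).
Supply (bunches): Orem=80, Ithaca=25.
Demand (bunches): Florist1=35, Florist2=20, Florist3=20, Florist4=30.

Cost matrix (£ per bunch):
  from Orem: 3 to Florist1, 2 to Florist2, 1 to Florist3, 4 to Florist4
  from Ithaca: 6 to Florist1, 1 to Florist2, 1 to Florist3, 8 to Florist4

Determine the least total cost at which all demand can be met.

265

One minimum-cost allocation:
  Orem->Florist1: 35 × £3 = £105
  Orem->Florist3: 15 × £1 = £15
  Orem->Florist4: 30 × £4 = £120
  Ithaca->Florist2: 20 × £1 = £20
  Ithaca->Florist3: 5 × £1 = £5
Total = 105 + 15 + 120 + 20 + 5 = £265.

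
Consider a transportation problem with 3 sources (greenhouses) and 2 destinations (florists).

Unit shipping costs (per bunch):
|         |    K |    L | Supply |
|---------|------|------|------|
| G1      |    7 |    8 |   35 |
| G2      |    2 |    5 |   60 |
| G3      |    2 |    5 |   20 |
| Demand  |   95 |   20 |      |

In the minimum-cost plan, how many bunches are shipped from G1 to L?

The minimum-cost plan:
  G1–K: 15 × 7 = 105
  G1–L: 20 × 8 = 160
  G2–K: 60 × 2 = 120
  G3–K: 20 × 2 = 40
Total cost = 425.
So G1→L carries 20 bunches.

20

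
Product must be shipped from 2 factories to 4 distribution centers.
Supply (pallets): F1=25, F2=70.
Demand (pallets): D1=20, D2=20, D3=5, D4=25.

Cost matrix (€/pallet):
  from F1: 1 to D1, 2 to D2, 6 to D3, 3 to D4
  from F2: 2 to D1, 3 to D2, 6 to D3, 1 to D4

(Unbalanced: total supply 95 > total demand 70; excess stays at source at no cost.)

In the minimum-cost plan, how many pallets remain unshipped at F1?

An optimal plan:
  F1->D1: 20 × €1 = €20
  F1->D2: 5 × €2 = €10
  F2->D2: 15 × €3 = €45
  F2->D3: 5 × €6 = €30
  F2->D4: 25 × €1 = €25
Total cost = €130.
F1 ships 25 of its 25, leaving 0.

0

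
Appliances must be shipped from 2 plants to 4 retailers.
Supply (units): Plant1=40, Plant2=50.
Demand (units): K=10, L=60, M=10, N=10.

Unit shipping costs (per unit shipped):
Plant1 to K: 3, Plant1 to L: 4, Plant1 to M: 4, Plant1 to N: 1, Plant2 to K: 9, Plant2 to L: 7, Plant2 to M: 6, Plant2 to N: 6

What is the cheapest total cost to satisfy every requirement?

460

One minimum-cost allocation:
  Plant1 to K: 10 × 3 = 30
  Plant1 to L: 20 × 4 = 80
  Plant1 to N: 10 × 1 = 10
  Plant2 to L: 40 × 7 = 280
  Plant2 to M: 10 × 6 = 60
Total = 30 + 80 + 10 + 280 + 60 = 460.
(Supply check: Plant1 ships 40; Plant2 ships 50.)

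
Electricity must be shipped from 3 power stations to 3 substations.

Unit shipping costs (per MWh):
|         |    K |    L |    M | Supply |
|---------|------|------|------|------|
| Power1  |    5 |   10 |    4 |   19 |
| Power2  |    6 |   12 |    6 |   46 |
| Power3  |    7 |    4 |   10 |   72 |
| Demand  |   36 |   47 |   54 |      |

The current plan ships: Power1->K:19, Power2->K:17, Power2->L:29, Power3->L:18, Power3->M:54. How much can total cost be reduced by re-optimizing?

442

Current plan cost = 19·5 + 17·6 + 29·12 + 18·4 + 54·10 = 1157.
Optimal plan:
  Power1–M: 19 × 4 = 76
  Power2–K: 11 × 6 = 66
  Power2–M: 35 × 6 = 210
  Power3–K: 25 × 7 = 175
  Power3–L: 47 × 4 = 188
Optimal cost = 715.
Saving = 1157 − 715 = 442.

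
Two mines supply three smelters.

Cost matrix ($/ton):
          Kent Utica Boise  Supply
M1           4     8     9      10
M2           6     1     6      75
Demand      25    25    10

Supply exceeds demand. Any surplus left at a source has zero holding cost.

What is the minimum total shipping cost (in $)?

Optimal allocation:
  M1 to Kent: 10 × $4 = $40
  M2 to Kent: 15 × $6 = $90
  M2 to Utica: 25 × $1 = $25
  M2 to Boise: 10 × $6 = $60
Total = 40 + 90 + 25 + 60 = $215.

215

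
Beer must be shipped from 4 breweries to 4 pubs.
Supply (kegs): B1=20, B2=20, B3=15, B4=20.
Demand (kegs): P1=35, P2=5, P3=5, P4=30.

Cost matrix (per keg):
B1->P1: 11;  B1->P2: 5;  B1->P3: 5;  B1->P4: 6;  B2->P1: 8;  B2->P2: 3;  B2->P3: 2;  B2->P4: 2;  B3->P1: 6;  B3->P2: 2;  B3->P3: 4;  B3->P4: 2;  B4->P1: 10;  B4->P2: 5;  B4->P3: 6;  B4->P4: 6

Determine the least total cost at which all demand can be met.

An optimal shipping plan:
  B1→P2: 5 kegs
  B1→P3: 5 kegs
  B1→P4: 10 kegs
  B2→P4: 20 kegs
  B3→P1: 15 kegs
  B4→P1: 20 kegs
Total cost = 440.
(Supply check: B1 ships 20; B2 ships 20; B3 ships 15; B4 ships 20.)

440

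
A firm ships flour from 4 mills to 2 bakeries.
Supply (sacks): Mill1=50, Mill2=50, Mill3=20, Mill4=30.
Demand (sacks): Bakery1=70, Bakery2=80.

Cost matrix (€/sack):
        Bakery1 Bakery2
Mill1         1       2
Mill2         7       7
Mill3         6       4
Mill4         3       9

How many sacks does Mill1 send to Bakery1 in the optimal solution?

40

Optimal shipments:
  Mill1→Bakery1: 40 × €1 = €40
  Mill1→Bakery2: 10 × €2 = €20
  Mill2→Bakery2: 50 × €7 = €350
  Mill3→Bakery2: 20 × €4 = €80
  Mill4→Bakery1: 30 × €3 = €90
Total cost = €580.
So Mill1→Bakery1 carries 40 sacks.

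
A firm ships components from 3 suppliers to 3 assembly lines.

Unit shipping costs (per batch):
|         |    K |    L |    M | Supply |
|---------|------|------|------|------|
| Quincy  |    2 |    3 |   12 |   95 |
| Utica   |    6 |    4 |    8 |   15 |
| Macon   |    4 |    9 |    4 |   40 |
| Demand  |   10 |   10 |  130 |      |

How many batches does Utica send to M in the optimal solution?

15

Optimal shipments:
  Quincy to K: 10 batches
  Quincy to L: 10 batches
  Quincy to M: 75 batches
  Utica to M: 15 batches
  Macon to M: 40 batches
Total cost = 1230.
So Utica→M carries 15 batches.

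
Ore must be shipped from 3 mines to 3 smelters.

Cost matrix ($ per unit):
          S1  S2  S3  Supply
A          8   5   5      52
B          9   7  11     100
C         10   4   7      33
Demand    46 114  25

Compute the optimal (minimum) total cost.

1184

An optimal shipping plan:
  A to S2: 27 × $5 = $135
  A to S3: 25 × $5 = $125
  B to S1: 46 × $9 = $414
  B to S2: 54 × $7 = $378
  C to S2: 33 × $4 = $132
Total = 135 + 125 + 414 + 378 + 132 = $1184.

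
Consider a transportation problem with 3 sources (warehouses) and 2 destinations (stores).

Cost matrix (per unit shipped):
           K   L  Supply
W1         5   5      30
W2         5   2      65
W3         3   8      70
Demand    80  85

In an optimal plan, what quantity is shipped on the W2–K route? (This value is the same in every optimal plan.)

Optimal shipments:
  W1->K: 10 × 5 = 50
  W1->L: 20 × 5 = 100
  W2->L: 65 × 2 = 130
  W3->K: 70 × 3 = 210
Total cost = 490.
The route W2→K is not used.

0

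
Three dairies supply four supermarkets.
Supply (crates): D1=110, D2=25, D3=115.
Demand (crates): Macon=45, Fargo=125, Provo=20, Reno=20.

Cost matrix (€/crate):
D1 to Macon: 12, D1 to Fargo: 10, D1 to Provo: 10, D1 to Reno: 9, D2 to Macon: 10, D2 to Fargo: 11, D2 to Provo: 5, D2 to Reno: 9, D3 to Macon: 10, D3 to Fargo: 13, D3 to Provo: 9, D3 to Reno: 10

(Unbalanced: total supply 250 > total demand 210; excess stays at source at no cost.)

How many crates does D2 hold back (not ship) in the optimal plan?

Minimum-cost shipments:
  D1->Fargo: 110 × €10 = €1100
  D2->Fargo: 5 × €11 = €55
  D2->Provo: 20 × €5 = €100
  D3->Macon: 45 × €10 = €450
  D3->Fargo: 10 × €13 = €130
  D3->Reno: 20 × €10 = €200
Total cost = €2035.
D2 ships 25 of its 25, leaving 0.

0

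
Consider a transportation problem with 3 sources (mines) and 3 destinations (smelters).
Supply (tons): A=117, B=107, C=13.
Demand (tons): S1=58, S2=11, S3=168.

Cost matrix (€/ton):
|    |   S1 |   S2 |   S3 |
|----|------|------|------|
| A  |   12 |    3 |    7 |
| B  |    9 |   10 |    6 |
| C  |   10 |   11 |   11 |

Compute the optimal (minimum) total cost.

A cheapest plan:
  A to S2: 11 tons
  A to S3: 106 tons
  B to S1: 45 tons
  B to S3: 62 tons
  C to S1: 13 tons
Total cost = €1682.
(Supply check: A ships 117; B ships 107; C ships 13.)

1682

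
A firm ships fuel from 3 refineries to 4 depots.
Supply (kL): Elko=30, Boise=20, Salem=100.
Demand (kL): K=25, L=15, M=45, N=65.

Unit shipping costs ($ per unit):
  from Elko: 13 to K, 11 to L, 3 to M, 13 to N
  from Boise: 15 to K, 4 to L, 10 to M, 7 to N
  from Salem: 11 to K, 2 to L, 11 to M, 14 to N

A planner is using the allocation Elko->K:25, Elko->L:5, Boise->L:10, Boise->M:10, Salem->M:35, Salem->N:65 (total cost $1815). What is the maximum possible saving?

485

Current plan cost = 25·13 + 5·11 + 10·4 + 10·10 + 35·11 + 65·14 = $1815.
Optimal plan:
  Elko->M: 30 × $3 = $90
  Boise->N: 20 × $7 = $140
  Salem->K: 25 × $11 = $275
  Salem->L: 15 × $2 = $30
  Salem->M: 15 × $11 = $165
  Salem->N: 45 × $14 = $630
Optimal cost = $1330.
Saving = 1815 − 1330 = $485.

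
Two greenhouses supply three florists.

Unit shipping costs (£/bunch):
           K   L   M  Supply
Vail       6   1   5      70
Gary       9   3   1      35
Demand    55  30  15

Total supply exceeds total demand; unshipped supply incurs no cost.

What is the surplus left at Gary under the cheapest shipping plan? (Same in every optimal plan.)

An optimal plan:
  Vail to K: 55 × £6 = £330
  Vail to L: 15 × £1 = £15
  Gary to L: 15 × £3 = £45
  Gary to M: 15 × £1 = £15
Total cost = £405.
Gary ships 30 of its 35, leaving 5.

5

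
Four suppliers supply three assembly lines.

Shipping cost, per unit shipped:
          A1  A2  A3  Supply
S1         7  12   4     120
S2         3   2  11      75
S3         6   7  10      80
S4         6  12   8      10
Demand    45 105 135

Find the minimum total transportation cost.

1240

An optimal shipping plan:
  S1 to A3: 120 × 4 = 480
  S2 to A2: 75 × 2 = 150
  S3 to A1: 45 × 6 = 270
  S3 to A2: 30 × 7 = 210
  S3 to A3: 5 × 10 = 50
  S4 to A3: 10 × 8 = 80
Total = 480 + 150 + 270 + 210 + 50 + 80 = 1240.
(Supply check: S1 ships 120; S2 ships 75; S3 ships 80; S4 ships 10.)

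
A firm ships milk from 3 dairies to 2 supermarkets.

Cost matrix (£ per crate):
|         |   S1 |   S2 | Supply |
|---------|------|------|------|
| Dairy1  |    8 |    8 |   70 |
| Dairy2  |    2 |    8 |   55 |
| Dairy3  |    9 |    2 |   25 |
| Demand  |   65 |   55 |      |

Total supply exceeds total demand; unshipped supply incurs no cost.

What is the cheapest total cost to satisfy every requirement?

Optimal allocation:
  Dairy1→S1: 10 × £8 = £80
  Dairy1→S2: 30 × £8 = £240
  Dairy2→S1: 55 × £2 = £110
  Dairy3→S2: 25 × £2 = £50
Total = 80 + 240 + 110 + 50 = £480.

480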